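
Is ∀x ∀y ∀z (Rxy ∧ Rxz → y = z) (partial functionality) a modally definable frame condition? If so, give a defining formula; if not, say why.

Yes — defined by ◇q → □q

This is a Sahlqvist condition; the CD axiom ◇q → □q defines it.
Suppose ◇q→□q is valid. Take Rxy, Rxz and set V(q)={y}. Then ◇q at x, so □q at x, so q at z, i.e. z=y.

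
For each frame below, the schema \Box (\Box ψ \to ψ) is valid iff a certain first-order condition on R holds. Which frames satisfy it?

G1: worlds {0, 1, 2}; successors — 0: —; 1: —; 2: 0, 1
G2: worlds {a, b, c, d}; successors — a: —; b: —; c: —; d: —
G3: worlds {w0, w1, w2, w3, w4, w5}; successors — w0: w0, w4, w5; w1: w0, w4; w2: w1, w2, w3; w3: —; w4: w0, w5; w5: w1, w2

Frame correspondent (Sahlqvist): \forall x \forall y (Rxy \to Ryy) — i.e. shift-reflexivity.
G1: fails — R20 but not R00.
G2: condition met.
G3: fails — Rw0w4 but not Rw4w4.
Valid on: G2.

G2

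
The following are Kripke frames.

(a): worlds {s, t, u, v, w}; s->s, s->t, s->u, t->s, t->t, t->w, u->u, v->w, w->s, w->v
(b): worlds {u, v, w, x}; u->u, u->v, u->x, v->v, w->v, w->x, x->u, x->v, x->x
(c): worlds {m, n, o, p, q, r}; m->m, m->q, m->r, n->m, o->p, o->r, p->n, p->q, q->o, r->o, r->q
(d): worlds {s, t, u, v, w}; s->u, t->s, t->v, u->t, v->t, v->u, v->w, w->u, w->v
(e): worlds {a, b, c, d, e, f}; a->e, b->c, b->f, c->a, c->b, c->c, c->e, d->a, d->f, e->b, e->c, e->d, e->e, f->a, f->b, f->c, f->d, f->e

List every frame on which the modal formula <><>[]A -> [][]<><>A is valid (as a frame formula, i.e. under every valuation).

Frame correspondent (Sahlqvist): forall x forall y forall z ((x R^2 y & x R^2 z) -> exists w (yRw & z R^2 w)) — i.e. a generalized confluence (Geach) condition.
(a): fails — sR²t, sR²u but no w* with tRw* and uR²w*.
(b): satisfies the condition.
(c): fails — mR²o, mR²o but no w with oRw and oR²w.
(d): fails — sR²t, sR²t but no w* with tRw* and tR²w*.
(e): fails — bR²d, bR²a but no w with dRw and aR²w.
Valid on: (b).

(b)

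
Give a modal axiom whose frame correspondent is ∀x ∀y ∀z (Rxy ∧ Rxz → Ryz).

This is the Euclidean property; the standard corresponding axiom is 5: ◇q → □◇q.
Suppose ◇q→□◇q is valid. Take Rxy, Rxz and set V(q)={y}. Then ◇q at x, so □◇q at x, so ◇q at z, so some w with Rzw has q; w=y, i.e. Rzy. By symmetry of the argument, Ryz.

◇q → □◇q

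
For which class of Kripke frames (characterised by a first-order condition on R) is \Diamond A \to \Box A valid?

Partial functionality

Suppose ◇A→□A is valid. Take Rxy, Rxz and set V(A)={y}. Then ◇A at x, so □A at x, so A at z, i.e. z=y.
Conversely, on a frame with partial functionality the schema holds at every world under every valuation.
Frame condition: \forall x \forall y \forall z (Rxy \wedge Rxz \to y = z).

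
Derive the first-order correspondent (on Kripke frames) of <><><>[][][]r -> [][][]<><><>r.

This is a Sahlqvist (Geach-type) schema ◇^3□^3r → □^3◇^3r.
First-order correspondent: forall x forall y forall z ((x R^3 y & x R^3 z) -> exists w (y R^3 w & z R^3 w)).

forall x forall y forall z ((x R^3 y & x R^3 z) -> exists w (y R^3 w & z R^3 w))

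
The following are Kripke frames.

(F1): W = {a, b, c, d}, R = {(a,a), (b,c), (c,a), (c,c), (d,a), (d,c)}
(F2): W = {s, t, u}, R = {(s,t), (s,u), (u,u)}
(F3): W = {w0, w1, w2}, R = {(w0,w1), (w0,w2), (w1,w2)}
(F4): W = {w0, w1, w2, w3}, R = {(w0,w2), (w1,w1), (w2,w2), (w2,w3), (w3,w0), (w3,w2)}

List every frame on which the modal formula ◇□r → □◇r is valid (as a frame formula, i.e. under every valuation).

(F1), (F4)

The schema corresponds to convergence: ∀x ∀y ∀z (Rxy ∧ Rxz → ∃w (Ryw ∧ Rzw)).
(F1): holds.
(F2): fails — Rsu and Rst but u and t have no common successor.
(F3): fails — Rw0w1 and Rw0w2 but w1 and w2 have no common successor.
(F4): holds.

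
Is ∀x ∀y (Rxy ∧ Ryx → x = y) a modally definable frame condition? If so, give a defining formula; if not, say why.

Not definable by any modal formula

If a class were modally definable it would be closed under surjective bounded morphisms (Goldblatt–Thomason).
The 6-cycle (worlds a,b,c,d,e,f with a→b→c→d→e→f→a) is antisymmetric. Sending even-indexed worlds to • and odd-indexed worlds to ∘ is a surjective bounded morphism onto the two-world frame with •↔∘, which is not antisymmetric.
So no modal formula (or set of formulas) defines exactly the antisymmetric frames.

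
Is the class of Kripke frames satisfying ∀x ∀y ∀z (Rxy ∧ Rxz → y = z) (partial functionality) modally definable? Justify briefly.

The condition is partial functionality. A defining modal formula is ◇q → □q.
Suppose ◇q→□q is valid. Take Rxy, Rxz and set V(q)={y}. Then ◇q at x, so □q at x, so q at z, i.e. z=y.

Definable; ◇q → □q defines it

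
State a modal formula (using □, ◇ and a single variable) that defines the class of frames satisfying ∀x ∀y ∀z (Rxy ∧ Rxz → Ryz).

This is the Euclidean property; the standard corresponding axiom is 5: ◇p → □◇p.

◇p → □◇p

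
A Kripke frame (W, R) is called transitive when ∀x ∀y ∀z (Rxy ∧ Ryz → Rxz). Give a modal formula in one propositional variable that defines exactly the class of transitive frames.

□r → □□r

The condition is transitivity. The 4 schema □r → □□r defines it.
Suppose □r→□□r is valid. Take Rxy, Ryz and set V(r)={w : Rxw}. Then □r at x, so □□r at x, so □r at y, so r at z, i.e. Rxz.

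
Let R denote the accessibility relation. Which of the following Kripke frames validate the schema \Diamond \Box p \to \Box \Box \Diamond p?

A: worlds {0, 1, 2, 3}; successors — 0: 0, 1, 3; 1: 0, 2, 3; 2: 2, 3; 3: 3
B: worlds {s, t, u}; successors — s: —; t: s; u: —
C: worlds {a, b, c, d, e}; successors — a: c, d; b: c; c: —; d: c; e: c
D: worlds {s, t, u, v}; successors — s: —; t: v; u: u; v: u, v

A, B, D

The schema corresponds to a generalized confluence (Geach) condition: \forall x \forall y \forall z ((xRy \wedge x R^2 z) \to \exists w (yRw \wedge zRw)).
A: condition met.
B: condition met.
C: fails — aRc, aR²c but no w with cRw and cRw.
D: condition met.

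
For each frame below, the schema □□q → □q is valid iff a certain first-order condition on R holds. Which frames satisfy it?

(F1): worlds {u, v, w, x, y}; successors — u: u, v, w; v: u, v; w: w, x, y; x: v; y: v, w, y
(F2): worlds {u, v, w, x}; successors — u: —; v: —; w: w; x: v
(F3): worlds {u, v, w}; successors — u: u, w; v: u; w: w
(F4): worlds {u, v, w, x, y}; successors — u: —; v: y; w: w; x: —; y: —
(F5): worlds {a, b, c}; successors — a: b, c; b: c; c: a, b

This is the axiom for density; its first-order frame correspondent is ∀x ∀y (Rxy → ∃z (Rxz ∧ Rzy)).
(F1): satisfies the condition.
(F2): fails — Rxv but no z with Rxz and Rzv.
(F3): satisfies the condition.
(F4): fails — Rvy but no z with Rvz and Rzy.
(F5): fails — Rbc but no z with Rbz and Rzc.

(F1), (F3)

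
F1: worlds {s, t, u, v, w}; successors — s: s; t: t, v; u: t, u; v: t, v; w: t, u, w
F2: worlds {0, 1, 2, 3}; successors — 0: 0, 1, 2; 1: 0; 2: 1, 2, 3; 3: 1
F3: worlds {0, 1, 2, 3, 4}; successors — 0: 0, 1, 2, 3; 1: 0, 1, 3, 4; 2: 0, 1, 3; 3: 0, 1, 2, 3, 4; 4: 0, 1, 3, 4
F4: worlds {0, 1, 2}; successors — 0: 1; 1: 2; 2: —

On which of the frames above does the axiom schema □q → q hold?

F1

This is the axiom for reflexivity; its first-order frame correspondent is ∀x Rxx.
F1: satisfies the condition.
F2: fails — world 1 does not see itself.
F3: fails — world 2 does not see itself.
F4: fails — world 0 does not see itself.
Valid on: F1.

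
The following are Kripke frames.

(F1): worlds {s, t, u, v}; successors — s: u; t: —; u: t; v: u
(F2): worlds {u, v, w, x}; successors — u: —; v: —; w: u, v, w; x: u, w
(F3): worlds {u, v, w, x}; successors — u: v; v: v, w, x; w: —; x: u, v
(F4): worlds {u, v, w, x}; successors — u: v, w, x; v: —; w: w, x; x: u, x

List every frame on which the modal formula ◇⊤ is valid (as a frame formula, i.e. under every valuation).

Frame correspondent (Sahlqvist): ∀x ∃y Rxy — i.e. seriality.
(F1): fails — world t has no successor.
(F2): fails — world u has no successor.
(F3): fails — world w has no successor.
(F4): fails — world v has no successor.

none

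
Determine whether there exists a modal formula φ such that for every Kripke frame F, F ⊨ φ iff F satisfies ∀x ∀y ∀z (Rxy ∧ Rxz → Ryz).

The condition is the Euclidean property. A defining modal formula is ◇r → □◇r.
Suppose ◇r→□◇r is valid. Take Rxy, Rxz and set V(r)={y}. Then ◇r at x, so □◇r at x, so ◇r at z, so some w with Rzw has r; w=y, i.e. Rzy. By symmetry of the argument, Ryz.

Yes — defined by ◇r → □◇r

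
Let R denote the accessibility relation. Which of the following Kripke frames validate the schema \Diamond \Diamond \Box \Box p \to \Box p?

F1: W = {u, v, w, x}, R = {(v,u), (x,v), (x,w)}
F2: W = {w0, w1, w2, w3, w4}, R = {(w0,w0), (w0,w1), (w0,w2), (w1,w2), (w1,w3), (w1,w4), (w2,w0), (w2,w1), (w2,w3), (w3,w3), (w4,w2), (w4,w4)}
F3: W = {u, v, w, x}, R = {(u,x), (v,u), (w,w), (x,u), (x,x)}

This is the axiom for a generalized confluence (Geach) condition; its first-order frame correspondent is \forall x \forall y \forall z ((x R^2 y \wedge xRz) \to \exists w (y R^2 w \wedge z = w)).
F1: fails — xR²u, xRv but no t with uR²t and v=t.
F2: fails — w0R²w3, w0Rw0 but no w with w3R²w and w0=w.
F3: ✓.

F3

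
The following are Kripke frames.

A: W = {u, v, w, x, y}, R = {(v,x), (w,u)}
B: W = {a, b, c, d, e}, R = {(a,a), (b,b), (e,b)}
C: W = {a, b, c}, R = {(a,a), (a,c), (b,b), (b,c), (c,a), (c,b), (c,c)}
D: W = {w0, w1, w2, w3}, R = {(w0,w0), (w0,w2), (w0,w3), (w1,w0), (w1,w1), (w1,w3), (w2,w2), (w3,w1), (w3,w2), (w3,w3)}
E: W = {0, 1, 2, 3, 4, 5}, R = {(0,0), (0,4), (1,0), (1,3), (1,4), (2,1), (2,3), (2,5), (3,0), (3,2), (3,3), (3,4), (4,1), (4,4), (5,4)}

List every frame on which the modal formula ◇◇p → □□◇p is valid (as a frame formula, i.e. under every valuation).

This is the axiom for a generalized confluence (Geach) condition; its first-order frame correspondent is ∀x ∀y ∀z ((xR²y ∧ xR²z) → ∃w (y = w ∧ zRw)).
A: condition met.
B: condition met.
C: fails — aR²a, aR²b but no w with a=w and bRw.
D: fails — w0R²w0, w0R²w2 but no w with w0=w and w2Rw.
E: fails — 0R²0, 0R²4 but no w with 0=w and 4Rw.
Valid on: A, B.

A, B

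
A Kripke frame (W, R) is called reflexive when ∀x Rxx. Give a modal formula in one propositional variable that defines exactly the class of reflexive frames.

□ψ → ψ

This is reflexivity; the standard corresponding axiom is T: □ψ → ψ.
Suppose □ψ→ψ is valid. At any x set V(ψ)={w : Rxw}. Then □ψ holds at x, so ψ holds at x, i.e. Rxx.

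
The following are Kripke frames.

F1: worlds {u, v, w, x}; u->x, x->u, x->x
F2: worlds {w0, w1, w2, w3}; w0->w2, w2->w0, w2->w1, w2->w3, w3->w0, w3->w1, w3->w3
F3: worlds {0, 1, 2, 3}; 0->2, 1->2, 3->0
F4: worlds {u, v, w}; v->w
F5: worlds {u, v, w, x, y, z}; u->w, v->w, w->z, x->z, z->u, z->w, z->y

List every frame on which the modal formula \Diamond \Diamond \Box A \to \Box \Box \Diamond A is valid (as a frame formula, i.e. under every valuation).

The schema corresponds to a generalized confluence (Geach) condition: \forall x \forall y \forall z ((x R^2 y \wedge x R^2 z) \to \exists w (yRw \wedge zRw)).
F1: holds.
F2: fails — w0R²w0, w0R²w1 but no w with w0Rw and w1Rw.
F3: fails — 3R²2, 3R²2 but no w with 2Rw and 2Rw.
F4: holds.
F5: fails — wR²u, wR²w but no t with uRt and wRt.

F1, F4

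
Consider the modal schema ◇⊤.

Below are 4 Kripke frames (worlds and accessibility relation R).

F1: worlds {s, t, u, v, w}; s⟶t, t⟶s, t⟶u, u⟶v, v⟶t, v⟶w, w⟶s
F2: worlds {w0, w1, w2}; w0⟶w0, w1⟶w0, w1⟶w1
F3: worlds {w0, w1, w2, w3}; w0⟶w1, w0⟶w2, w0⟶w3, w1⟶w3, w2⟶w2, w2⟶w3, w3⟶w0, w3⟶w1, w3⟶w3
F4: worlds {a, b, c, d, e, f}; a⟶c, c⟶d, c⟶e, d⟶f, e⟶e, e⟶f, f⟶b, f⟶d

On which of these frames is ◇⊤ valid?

F1, F3

This is the axiom for seriality; its first-order frame correspondent is ∀x ∃y Rxy.
F1: condition met.
F2: fails — world w2 has no successor.
F3: condition met.
F4: fails — world b has no successor.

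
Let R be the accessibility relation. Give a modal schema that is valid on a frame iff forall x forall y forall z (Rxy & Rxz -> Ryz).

◇p → □◇p

This is the Euclidean property; the standard corresponding axiom is 5: ◇p → □◇p.
Suppose ◇p→□◇p is valid. Take Rxy, Rxz and set V(p)={y}. Then ◇p at x, so □◇p at x, so ◇p at z, so some w with Rzw has p; w=y, i.e. Rzy. By symmetry of the argument, Ryz.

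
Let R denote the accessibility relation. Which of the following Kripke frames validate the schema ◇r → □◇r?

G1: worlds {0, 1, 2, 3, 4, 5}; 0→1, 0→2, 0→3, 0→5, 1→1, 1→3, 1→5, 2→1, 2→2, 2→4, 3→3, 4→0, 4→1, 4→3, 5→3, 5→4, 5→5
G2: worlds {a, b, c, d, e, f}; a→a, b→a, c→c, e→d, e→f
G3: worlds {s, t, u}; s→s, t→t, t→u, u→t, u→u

G3

Frame correspondent (Sahlqvist): ∀x ∀y ∀z (Rxy ∧ Rxz → Ryz) — i.e. the Euclidean property.
G1: fails — R02 and R03 but not R23.
G2: fails — Red and Red but not Rdd.
G3: holds.
Valid on: G3.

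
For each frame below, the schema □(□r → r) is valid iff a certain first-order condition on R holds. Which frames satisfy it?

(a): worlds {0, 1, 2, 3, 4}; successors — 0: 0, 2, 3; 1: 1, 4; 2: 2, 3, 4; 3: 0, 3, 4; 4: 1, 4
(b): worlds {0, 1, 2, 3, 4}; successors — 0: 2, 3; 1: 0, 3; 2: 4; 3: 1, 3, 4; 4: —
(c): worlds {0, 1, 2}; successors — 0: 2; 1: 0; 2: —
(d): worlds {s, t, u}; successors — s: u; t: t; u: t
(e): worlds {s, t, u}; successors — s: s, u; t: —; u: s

(a)

This is the axiom for shift-reflexivity; its first-order frame correspondent is ∀x ∀y (Rxy → Ryy).
(a): holds.
(b): fails — R10 but not R00.
(c): fails — R10 but not R00.
(d): fails — Rsu but not Ruu.
(e): fails — Rsu but not Ruu.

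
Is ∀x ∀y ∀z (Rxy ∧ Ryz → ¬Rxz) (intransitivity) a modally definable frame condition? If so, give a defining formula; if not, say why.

Modal frame validity is preserved under surjective bounded morphisms.
The 7-cycle (worlds s,t,u,v,w,x,y with s→t→u→v→w→x→y→s) is intransitive. Mapping every world to a single reflexive point • is a surjective bounded morphism; the reflexive point is not intransitive (R••∧R•• but R••).
So the class is not modally definable.

No — not modally definable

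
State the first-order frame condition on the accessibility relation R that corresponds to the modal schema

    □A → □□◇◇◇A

This is a Sahlqvist (Geach-type) schema ◇^0□^1A → □^2◇^3A.
First-order correspondent: ∀x ∀z (xR²z → ∃w (xRw ∧ zR³w)).

∀x ∀z (xR²z → ∃w (xRw ∧ zR³w))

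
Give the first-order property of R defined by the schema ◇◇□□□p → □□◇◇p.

∀x ∀y ∀z ((xR²y ∧ xR²z) → ∃w (yR³w ∧ zR²w))

This is a Sahlqvist (Geach-type) schema ◇^2□^3p → □^2◇^2p.
Minimal-valuation argument: fix x; take any y with xR^2y and any z with xR^2z. Set V(p) to the set of worlds R-reachable from y in exactly 3 steps. Then □^3p holds at y, so the antecedent holds at x; validity forces ◇^2p at z, giving a w with zR^2w and yR^3w.
First-order correspondent: ∀x ∀y ∀z ((xR²y ∧ xR²z) → ∃w (yR³w ∧ zR²w)).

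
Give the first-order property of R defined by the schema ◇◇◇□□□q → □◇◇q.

∀x ∀y ∀z ((xR³y ∧ xRz) → ∃w (yR³w ∧ zR²w))

This is a Sahlqvist (Geach-type) schema ◇^3□^3q → □^1◇^2q.
Minimal-valuation argument: fix x; take any y with xR^3y and any z with xR^1z. Set V(q) to the set of worlds R-reachable from y in exactly 3 steps. Then □^3q holds at y, so the antecedent holds at x; validity forces ◇^2q at z, giving a w with zR^2w and yR^3w.
First-order correspondent: ∀x ∀y ∀z ((xR³y ∧ xRz) → ∃w (yR³w ∧ zR²w)).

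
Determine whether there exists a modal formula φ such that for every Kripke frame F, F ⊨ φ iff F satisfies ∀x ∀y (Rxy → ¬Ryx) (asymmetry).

No

Any modally definable frame class is closed under surjective bounded morphisms.
The 3-cycle (worlds w0,w1,w2 with w0→w1→w2→w0) is asymmetric. Mapping every world to a single reflexive point • is a surjective bounded morphism, and the reflexive point is not asymmetric (R•• but asymmetry requires ¬R••).
So the class is not modally definable.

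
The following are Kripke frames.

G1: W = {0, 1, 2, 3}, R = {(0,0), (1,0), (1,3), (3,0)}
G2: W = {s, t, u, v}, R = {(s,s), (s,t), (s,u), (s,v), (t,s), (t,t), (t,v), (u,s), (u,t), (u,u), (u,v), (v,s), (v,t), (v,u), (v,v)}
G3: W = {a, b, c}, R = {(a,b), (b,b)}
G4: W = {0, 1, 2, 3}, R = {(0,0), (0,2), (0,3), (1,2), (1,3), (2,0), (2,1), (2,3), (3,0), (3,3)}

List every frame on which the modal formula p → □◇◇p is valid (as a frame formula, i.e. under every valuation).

G2

Frame correspondent (Sahlqvist): ∀x ∀z (xRz → ∃w (x = w ∧ zR²w)) — i.e. a generalized confluence (Geach) condition.
G1: fails — 1R0 but no w with 1=w and 0R²w.
G2: satisfies the condition.
G3: fails — aRb but no w with a=w and bR²w.
G4: fails — 1R2 but no w with 1=w and 2R²w.
Valid on: G2.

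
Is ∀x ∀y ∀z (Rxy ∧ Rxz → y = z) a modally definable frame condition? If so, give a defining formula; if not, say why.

This is a Sahlqvist condition; the CD axiom ◇r → □r defines it.
Suppose ◇r→□r is valid. Take Rxy, Rxz and set V(r)={y}. Then ◇r at x, so □r at x, so r at z, i.e. z=y.

Yes — defined by ◇r → □r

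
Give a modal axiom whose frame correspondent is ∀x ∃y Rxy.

□r → ◇r

The condition is seriality. The D schema □r → ◇r defines it.
Suppose □r→◇r is valid. At any x set V(r)=W. Then □r at x, so ◇r at x, so x has a successor.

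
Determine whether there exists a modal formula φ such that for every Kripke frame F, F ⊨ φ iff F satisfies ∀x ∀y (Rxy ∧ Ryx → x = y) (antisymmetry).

If a class were modally definable it would be closed under surjective bounded morphisms (Goldblatt–Thomason).
The 6-cycle (worlds s,t,u,v,w,x with s→t→u→v→w→x→s) is antisymmetric. Sending even-indexed worlds to • and odd-indexed worlds to ∘ is a surjective bounded morphism onto the two-world frame with •↔∘, which is not antisymmetric.
Hence antisymmetry is not modally definable.

Not modally definable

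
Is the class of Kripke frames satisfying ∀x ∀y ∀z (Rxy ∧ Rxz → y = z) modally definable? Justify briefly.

Yes, by ◇r → □r

Yes: it is partial functionality, defined by the CD schema ◇r → □r.
Suppose ◇r→□r is valid. Take Rxy, Rxz and set V(r)={y}. Then ◇r at x, so □r at x, so r at z, i.e. z=y.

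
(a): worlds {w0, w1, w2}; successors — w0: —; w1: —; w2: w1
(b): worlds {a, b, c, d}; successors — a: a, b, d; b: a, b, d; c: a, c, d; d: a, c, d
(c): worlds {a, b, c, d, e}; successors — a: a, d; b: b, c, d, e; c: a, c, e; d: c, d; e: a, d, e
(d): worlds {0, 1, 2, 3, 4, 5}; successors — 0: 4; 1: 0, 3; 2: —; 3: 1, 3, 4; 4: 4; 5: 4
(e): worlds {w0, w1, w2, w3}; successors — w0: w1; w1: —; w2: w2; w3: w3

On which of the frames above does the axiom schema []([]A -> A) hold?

The schema corresponds to shift-reflexivity: forall x forall y (Rxy -> Ryy).
(a): fails — Rw2w1 but not Rw1w1.
(b): condition met.
(c): condition met.
(d): fails — R10 but not R00.
(e): fails — Rw0w1 but not Rw1w1.

(b), (c)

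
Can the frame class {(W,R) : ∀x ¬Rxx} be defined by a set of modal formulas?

Not modally definable

If a class were modally definable it would be closed under surjective bounded morphisms (Goldblatt–Thomason).
The 2-cycle (worlds w0,w1 with w0→w1→w0) is irreflexive, and the map sending every world to a single reflexive point • is a surjective bounded morphism (forth: every edge maps to (•,•); back: every world has a successor). So any modal formula valid on the 2-cycle is also valid on the reflexive point, which is not irreflexive.
Hence irreflexivity is not modally definable.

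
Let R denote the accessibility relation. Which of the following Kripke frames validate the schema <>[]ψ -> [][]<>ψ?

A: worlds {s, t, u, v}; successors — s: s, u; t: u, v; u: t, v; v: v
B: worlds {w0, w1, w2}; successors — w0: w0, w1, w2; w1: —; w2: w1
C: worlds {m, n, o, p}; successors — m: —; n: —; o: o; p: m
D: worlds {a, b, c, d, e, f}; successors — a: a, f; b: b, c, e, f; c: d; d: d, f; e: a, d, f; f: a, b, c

C

This is the axiom for a generalized confluence (Geach) condition; its first-order frame correspondent is forall x forall y forall z ((xRy & x R^2 z) -> exists w (yRw & zRw)).
A: fails — sRs, sR²u but no w with sRw and uRw.
B: fails — w0Rw0, w0R²w1 but no w with w0Rw and w1Rw.
C: ✓.
D: fails — aRa, aR²c but no w with aRw and cRw.
Valid on: C.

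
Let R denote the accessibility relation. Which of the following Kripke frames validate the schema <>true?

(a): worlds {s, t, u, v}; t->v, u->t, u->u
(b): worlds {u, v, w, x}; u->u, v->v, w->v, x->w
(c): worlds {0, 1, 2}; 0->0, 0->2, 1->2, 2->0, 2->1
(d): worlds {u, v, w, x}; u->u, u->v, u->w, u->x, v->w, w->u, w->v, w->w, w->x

(b), (c)

This is the axiom for seriality; its first-order frame correspondent is forall x exists y Rxy.
(a): fails — world s has no successor.
(b): holds.
(c): holds.
(d): fails — world x has no successor.
Valid on: (b), (c).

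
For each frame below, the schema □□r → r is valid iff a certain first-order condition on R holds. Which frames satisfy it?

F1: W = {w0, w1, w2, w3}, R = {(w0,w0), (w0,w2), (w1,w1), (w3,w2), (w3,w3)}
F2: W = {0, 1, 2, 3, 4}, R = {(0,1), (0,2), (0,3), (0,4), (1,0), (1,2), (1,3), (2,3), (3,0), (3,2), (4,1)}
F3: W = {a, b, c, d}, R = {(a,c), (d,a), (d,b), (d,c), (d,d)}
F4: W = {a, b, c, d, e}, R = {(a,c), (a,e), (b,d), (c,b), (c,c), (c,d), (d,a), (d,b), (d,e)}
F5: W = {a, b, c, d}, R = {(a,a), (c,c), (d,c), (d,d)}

none

Frame correspondent (Sahlqvist): ∀x ∃w (xR²w ∧ x = w) — i.e. a generalized confluence (Geach) condition.
F1: fails — at w2 but no w with w2R²w and w2=w.
F2: fails — at 4 but no w with 4R²w and 4=w.
F3: fails — at a but no w with aR²w and a=w.
F4: fails — at a but no w with aR²w and a=w.
F5: fails — at b but no w with bR²w and b=w.
Valid on no frame.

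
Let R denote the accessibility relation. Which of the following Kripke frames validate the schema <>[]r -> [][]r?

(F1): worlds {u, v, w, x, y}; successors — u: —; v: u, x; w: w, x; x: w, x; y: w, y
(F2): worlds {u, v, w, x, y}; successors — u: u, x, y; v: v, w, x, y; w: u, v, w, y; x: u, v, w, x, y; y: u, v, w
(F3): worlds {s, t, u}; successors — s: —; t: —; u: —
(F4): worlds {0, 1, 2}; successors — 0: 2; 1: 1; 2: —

(F3), (F4)

Frame correspondent (Sahlqvist): forall x forall y forall z ((xRy & x R^2 z) -> exists w (yRw & z = w)) — i.e. a generalized confluence (Geach) condition.
(F1): fails — vRu, vR²w but no t with uRt and w=t.
(F2): fails — uRu, uR²v but no t with uRt and v=t.
(F3): ✓.
(F4): ✓.
Valid on: (F3), (F4).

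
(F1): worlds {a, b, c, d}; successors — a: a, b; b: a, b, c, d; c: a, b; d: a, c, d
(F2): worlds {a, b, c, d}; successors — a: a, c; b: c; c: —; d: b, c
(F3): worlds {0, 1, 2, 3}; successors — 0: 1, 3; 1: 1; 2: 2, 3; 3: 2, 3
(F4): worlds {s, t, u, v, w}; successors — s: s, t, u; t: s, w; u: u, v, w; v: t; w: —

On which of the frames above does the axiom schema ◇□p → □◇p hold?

Frame correspondent (Sahlqvist): ∀x ∀y ∀z (Rxy ∧ Rxz → ∃w (Ryw ∧ Rzw)) — i.e. convergence.
(F1): ✓.
(F2): fails — Raa and Rac but a and c have no common successor.
(F3): fails — R01 and R03 but 1 and 3 have no common successor.
(F4): fails — Rts and Rtw but s and w have no common successor.
Valid on: (F1).

(F1)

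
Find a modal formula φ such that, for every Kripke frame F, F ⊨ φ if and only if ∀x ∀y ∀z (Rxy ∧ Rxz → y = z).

◇p → □p

The condition is partial functionality. The CD schema ◇p → □p defines it.
Suppose ◇p→□p is valid. Take Rxy, Rxz and set V(p)={y}. Then ◇p at x, so □p at x, so p at z, i.e. z=y.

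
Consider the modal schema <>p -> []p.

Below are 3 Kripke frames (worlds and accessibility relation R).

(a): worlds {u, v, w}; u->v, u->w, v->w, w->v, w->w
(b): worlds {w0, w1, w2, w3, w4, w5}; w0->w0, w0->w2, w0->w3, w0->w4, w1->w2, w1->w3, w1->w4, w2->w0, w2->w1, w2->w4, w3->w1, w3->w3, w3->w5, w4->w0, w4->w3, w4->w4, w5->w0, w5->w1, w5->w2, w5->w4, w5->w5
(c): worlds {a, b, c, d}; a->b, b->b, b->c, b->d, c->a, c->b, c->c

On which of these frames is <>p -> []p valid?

none

The schema corresponds to partial functionality: forall x forall y forall z (Rxy & Rxz -> y = z).
(a): fails — u sees both v and w.
(b): fails — w0 sees both w0 and w2.
(c): fails — b sees both b and c.
Valid on no frame.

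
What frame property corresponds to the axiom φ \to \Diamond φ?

reflexivity: \forall x Rxx

This is a form of the T axiom.
It corresponds to reflexivity: \forall x Rxx.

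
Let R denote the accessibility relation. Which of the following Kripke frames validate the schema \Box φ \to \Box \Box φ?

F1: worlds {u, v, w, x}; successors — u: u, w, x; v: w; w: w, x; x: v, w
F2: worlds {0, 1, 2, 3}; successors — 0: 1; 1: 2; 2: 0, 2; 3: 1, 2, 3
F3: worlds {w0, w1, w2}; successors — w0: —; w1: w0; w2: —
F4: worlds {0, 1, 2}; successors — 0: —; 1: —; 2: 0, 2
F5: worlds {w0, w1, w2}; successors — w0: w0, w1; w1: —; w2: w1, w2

F3, F4, F5

Frame correspondent (Sahlqvist): \forall x \forall y \forall z (Rxy \wedge Ryz \to Rxz) — i.e. transitivity.
F1: fails — Rxw and Rwx but not Rxx.
F2: fails — R32 and R20 but not R30.
F3: holds.
F4: holds.
F5: holds.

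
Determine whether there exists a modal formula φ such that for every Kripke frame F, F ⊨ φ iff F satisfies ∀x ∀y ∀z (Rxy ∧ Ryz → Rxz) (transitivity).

The condition is transitivity. A defining modal formula is □r → □□r.
Suppose □r→□□r is valid. Take Rxy, Ryz and set V(r)={w : Rxw}. Then □r at x, so □□r at x, so □r at y, so r at z, i.e. Rxz.

Yes — defined by □r → □□r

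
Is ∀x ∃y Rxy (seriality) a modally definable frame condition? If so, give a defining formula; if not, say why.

This is a Sahlqvist condition; the D axiom □p → ◇p defines it.
Suppose □p→◇p is valid. At any x set V(p)=W. Then □p at x, so ◇p at x, so x has a successor.

Yes, by □p → ◇p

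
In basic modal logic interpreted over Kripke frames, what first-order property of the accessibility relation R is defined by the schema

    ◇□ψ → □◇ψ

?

Suppose ◇□ψ→□◇ψ is valid. Take Rxy, Rxz and set V(ψ)={w : Ryw}. Then □ψ at y so ◇□ψ at x, so □◇ψ at x, so ◇ψ at z, giving w with Rzw and Ryw.

convergence: ∀x ∀y ∀z (Rxy ∧ Rxz → ∃w (Ryw ∧ Rzw))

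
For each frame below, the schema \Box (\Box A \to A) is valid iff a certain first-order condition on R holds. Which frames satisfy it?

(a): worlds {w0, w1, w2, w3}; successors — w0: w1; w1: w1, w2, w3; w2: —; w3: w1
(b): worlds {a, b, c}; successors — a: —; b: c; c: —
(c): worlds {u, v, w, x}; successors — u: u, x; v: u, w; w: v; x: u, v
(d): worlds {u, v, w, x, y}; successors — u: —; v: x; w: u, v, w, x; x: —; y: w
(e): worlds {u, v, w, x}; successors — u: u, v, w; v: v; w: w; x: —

Frame correspondent (Sahlqvist): \forall x \forall y (Rxy \to Ryy) — i.e. shift-reflexivity.
(a): fails — Rw1w2 but not Rw2w2.
(b): fails — Rbc but not Rcc.
(c): fails — Rvw but not Rww.
(d): fails — Rwu but not Ruu.
(e): ✓.
Valid on: (e).

(e)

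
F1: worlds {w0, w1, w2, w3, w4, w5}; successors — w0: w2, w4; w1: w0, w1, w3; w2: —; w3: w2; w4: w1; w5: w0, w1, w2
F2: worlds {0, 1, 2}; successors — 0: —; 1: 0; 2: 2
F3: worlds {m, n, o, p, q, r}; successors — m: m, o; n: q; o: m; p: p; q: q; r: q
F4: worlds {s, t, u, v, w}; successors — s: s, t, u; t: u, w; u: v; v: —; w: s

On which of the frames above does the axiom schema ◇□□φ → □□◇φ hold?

This is the axiom for a generalized confluence (Geach) condition; its first-order frame correspondent is ∀x ∀y ∀z ((xRy ∧ xR²z) → ∃w (yR²w ∧ zRw)).
F1: fails — w0Rw2, w0R²w1 but no w with w2R²w and w1Rw.
F2: condition met.
F3: condition met.
F4: fails — sRs, sR²v but no w* with sR²w* and vRw*.
Valid on: F2, F3.

F2, F3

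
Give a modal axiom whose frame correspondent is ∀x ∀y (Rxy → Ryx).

The condition is symmetry. The B schema r → □◇r defines it.
Suppose r→□◇r is valid. Take Rxy and set V(r)={x}. Then r at x, so □◇r at x, so ◇r at y, so some z with Ryz has r; z=x, i.e. Ryx.

r → □◇r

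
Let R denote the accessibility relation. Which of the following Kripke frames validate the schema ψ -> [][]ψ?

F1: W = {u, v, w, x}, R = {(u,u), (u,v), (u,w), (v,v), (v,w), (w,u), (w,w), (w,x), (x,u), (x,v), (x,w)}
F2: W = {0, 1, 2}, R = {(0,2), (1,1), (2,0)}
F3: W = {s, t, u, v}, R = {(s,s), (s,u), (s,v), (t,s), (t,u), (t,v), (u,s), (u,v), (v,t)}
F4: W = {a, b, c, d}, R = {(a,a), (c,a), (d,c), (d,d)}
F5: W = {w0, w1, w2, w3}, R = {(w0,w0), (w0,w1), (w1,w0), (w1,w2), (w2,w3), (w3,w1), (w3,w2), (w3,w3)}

This is the axiom for a generalized confluence (Geach) condition; its first-order frame correspondent is forall x forall z (x R^2 z -> exists w (x = w & z = w)).
F1: fails — uR²v but u ≠ v.
F2: condition met.
F3: fails — sR²t but s ≠ t.
F4: fails — cR²a but c ≠ a.
F5: fails — w0R²w1 but w0 ≠ w1.

F2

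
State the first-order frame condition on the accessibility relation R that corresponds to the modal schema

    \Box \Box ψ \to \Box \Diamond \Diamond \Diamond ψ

This is a Sahlqvist (Geach-type) schema ◇^0□^2ψ → □^1◇^3ψ.
First-order correspondent: \forall x \forall z (xRz \to \exists w (x R^2 w \wedge z R^3 w)).

\forall x \forall z (xRz \to \exists w (x R^2 w \wedge z R^3 w))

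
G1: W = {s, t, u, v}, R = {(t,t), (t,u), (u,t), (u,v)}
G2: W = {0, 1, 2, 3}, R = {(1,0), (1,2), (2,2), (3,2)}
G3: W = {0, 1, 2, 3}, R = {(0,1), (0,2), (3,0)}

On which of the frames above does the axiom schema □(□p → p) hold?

none

The schema corresponds to shift-reflexivity: ∀x ∀y (Rxy → Ryy).
G1: fails — Rtu but not Ruu.
G2: fails — R10 but not R00.
G3: fails — R01 but not R11.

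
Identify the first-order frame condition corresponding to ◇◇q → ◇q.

Transitivity

This is a form of the 4 axiom.
It corresponds to transitivity: ∀x ∀y ∀z (Rxy ∧ Ryz → Rxz).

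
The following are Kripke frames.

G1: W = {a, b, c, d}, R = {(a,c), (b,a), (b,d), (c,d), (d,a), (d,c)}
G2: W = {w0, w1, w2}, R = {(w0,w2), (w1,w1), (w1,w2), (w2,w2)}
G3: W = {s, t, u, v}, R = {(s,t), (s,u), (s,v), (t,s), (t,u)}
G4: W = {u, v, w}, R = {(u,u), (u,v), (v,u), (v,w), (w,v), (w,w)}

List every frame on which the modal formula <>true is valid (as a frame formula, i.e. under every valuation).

Frame correspondent (Sahlqvist): forall x exists y Rxy — i.e. seriality.
G1: satisfies the condition.
G2: satisfies the condition.
G3: fails — world u has no successor.
G4: satisfies the condition.
Valid on: G1, G2, G4.

G1, G2, G4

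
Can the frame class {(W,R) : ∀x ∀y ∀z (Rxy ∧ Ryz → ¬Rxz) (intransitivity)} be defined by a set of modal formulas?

No — not modally definable

Modal frame validity is preserved under surjective bounded morphisms.
The 5-cycle (worlds a,b,c,d,e with a→b→c→d→e→a) is intransitive. Mapping every world to a single reflexive point • is a surjective bounded morphism; the reflexive point is not intransitive (R••∧R•• but R••).
So the class is not modally definable.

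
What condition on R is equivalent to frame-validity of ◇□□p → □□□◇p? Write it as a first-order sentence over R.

∀x ∀y ∀z ((xRy ∧ xR³z) → ∃w (yR²w ∧ zRw))

This is a Sahlqvist (Geach-type) schema ◇^1□^2p → □^3◇^1p.
Minimal-valuation argument: fix x; take any y with xR^1y and any z with xR^3z. Set V(p) to the set of worlds R-reachable from y in exactly 2 steps. Then □^2p holds at y, so the antecedent holds at x; validity forces ◇^1p at z, giving a w with zR^1w and yR^2w.
First-order correspondent: ∀x ∀y ∀z ((xRy ∧ xR³z) → ∃w (yR²w ∧ zRw)).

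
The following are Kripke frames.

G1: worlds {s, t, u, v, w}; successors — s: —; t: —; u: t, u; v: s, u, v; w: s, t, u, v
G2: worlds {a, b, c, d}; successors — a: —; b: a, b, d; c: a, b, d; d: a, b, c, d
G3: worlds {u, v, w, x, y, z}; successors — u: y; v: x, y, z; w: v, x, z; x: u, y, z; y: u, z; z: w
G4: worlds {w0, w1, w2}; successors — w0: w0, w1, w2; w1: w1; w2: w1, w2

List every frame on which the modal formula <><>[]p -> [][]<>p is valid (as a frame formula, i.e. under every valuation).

The schema corresponds to a generalized confluence (Geach) condition: forall x forall y forall z ((x R^2 y & x R^2 z) -> exists w (yRw & zRw)).
G1: fails — uR²t, uR²t but no w* with tRw* and tRw*.
G2: fails — bR²a, bR²a but no w with aRw and aRw.
G3: fails — uR²u, uR²z but no t with uRt and zRt.
G4: ✓.

G4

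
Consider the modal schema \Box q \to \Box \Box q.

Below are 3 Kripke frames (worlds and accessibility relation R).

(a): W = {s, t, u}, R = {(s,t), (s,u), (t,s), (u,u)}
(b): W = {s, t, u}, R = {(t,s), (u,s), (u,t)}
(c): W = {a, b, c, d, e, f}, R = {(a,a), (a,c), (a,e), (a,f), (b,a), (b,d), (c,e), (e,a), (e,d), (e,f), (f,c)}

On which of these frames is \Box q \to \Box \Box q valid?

(b)

This is the axiom for transitivity; its first-order frame correspondent is \forall x \forall y \forall z (Rxy \wedge Ryz \to Rxz).
(a): fails — Rts and Rsu but not Rtu.
(b): satisfies the condition.
(c): fails — Rfc and Rce but not Rfe.
Valid on: (b).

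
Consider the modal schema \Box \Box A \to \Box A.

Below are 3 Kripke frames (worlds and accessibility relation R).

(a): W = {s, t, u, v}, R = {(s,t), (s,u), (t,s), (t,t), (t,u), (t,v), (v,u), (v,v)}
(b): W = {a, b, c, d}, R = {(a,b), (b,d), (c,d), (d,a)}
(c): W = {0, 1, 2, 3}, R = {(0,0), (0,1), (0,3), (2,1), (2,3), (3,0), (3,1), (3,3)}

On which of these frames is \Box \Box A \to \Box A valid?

(a), (c)

This is the axiom for density; its first-order frame correspondent is \forall x \forall y (Rxy \to \exists z (Rxz \wedge Rzy)).
(a): ✓.
(b): fails — Rab but no z with Raz and Rzb.
(c): ✓.
Valid on: (a), (c).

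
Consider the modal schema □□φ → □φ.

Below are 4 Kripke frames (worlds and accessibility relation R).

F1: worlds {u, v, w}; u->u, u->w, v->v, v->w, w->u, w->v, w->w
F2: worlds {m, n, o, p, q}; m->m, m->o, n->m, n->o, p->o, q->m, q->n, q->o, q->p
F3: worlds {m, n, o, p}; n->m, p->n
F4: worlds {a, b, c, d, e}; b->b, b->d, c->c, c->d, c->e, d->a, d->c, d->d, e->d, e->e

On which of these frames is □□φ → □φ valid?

Frame correspondent (Sahlqvist): ∀x ∀y (Rxy → ∃z (Rxz ∧ Rzy)) — i.e. density.
F1: ✓.
F2: fails — Rpo but no z with Rpz and Rzo.
F3: fails — Rnm but no z with Rnz and Rzm.
F4: ✓.
Valid on: F1, F4.

F1, F4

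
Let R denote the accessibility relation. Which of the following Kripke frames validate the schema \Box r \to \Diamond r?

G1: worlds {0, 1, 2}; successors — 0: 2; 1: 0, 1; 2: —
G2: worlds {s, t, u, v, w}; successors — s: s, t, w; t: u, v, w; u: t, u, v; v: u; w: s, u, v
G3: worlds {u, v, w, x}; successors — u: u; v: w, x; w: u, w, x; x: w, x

G2, G3

The schema corresponds to seriality: \forall x \exists y Rxy.
G1: fails — world 2 has no successor.
G2: condition met.
G3: condition met.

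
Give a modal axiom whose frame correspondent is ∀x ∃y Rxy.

This is seriality; the standard corresponding axiom is D: □ψ → ◇ψ.
Suppose □ψ→◇ψ is valid. At any x set V(ψ)=W. Then □ψ at x, so ◇ψ at x, so x has a successor.

□ψ → ◇ψ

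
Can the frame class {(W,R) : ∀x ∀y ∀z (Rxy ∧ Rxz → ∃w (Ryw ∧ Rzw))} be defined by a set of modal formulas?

This is a Sahlqvist condition; the .2 axiom ◇□r → □◇r defines it.

Yes — defined by ◇□r → □◇r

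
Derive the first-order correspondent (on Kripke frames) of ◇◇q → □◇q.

This is a Sahlqvist (Geach-type) schema ◇^2□^0q → □^1◇^1q.
Minimal-valuation argument: fix x; take any y with xR^2y and any z with xR^1z. Set V(q) to the set of worlds R-reachable from y in exactly 0 steps. Then □^0q holds at y, so the antecedent holds at x; validity forces ◇^1q at z, giving a w with zR^1w and yR^0w.
First-order correspondent: ∀x ∀y ∀z ((xR²y ∧ xRz) → ∃w (y = w ∧ zRw)).

∀x ∀y ∀z ((xR²y ∧ xRz) → ∃w (y = w ∧ zRw))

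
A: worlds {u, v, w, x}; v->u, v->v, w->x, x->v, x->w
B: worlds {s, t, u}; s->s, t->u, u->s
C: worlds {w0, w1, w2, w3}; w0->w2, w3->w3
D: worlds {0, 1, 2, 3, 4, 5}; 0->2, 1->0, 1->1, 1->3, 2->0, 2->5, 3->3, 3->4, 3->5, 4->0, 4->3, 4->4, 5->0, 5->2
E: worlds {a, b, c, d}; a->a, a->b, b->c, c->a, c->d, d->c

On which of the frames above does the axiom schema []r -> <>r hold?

B, D, E

Frame correspondent (Sahlqvist): forall x exists y Rxy — i.e. seriality.
A: fails — world u has no successor.
B: holds.
C: fails — world w1 has no successor.
D: holds.
E: holds.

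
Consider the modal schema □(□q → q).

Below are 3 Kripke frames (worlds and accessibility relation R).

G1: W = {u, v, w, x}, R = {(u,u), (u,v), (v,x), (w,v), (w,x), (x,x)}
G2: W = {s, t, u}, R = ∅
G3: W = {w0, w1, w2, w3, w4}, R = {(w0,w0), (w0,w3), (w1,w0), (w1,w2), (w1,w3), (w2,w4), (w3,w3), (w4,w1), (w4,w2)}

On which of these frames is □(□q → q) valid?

Frame correspondent (Sahlqvist): ∀x ∀y (Rxy → Ryy) — i.e. shift-reflexivity.
G1: fails — Ruv but not Rvv.
G2: condition met.
G3: fails — Rw1w2 but not Rw2w2.

G2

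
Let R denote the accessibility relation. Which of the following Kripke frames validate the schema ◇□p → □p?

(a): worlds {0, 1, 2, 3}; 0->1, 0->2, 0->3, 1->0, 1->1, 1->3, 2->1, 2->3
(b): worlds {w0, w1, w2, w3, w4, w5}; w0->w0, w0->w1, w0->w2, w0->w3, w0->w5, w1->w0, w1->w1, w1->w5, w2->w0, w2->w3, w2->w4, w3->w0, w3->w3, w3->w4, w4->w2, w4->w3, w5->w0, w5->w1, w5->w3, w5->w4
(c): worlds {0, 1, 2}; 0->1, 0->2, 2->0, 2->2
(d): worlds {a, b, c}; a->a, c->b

This is the axiom for the Euclidean property; its first-order frame correspondent is ∀x ∀y ∀z (Rxy ∧ Rxz → Ryz).
(a): fails — R02 and R02 but not R22.
(b): fails — Rw0w1 and Rw0w3 but not Rw1w3.
(c): fails — R01 and R01 but not R11.
(d): fails — Rcb and Rcb but not Rbb.

none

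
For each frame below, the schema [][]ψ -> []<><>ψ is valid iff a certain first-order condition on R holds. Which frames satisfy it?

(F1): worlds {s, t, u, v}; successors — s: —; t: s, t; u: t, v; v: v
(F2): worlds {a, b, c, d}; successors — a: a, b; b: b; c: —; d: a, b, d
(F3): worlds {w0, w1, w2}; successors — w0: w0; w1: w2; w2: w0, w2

(F2), (F3)

This is the axiom for a generalized confluence (Geach) condition; its first-order frame correspondent is forall x forall z (xRz -> exists w (x R^2 w & z R^2 w)).
(F1): fails — tRs but no w with tR²w and sR²w.
(F2): ✓.
(F3): ✓.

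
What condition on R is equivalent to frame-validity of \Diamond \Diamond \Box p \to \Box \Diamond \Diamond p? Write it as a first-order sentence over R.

\forall x \forall y \forall z ((x R^2 y \wedge xRz) \to \exists w (yRw \wedge z R^2 w))

This is a Sahlqvist (Geach-type) schema ◇^2□^1p → □^1◇^2p.
First-order correspondent: \forall x \forall y \forall z ((x R^2 y \wedge xRz) \to \exists w (yRw \wedge z R^2 w)).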